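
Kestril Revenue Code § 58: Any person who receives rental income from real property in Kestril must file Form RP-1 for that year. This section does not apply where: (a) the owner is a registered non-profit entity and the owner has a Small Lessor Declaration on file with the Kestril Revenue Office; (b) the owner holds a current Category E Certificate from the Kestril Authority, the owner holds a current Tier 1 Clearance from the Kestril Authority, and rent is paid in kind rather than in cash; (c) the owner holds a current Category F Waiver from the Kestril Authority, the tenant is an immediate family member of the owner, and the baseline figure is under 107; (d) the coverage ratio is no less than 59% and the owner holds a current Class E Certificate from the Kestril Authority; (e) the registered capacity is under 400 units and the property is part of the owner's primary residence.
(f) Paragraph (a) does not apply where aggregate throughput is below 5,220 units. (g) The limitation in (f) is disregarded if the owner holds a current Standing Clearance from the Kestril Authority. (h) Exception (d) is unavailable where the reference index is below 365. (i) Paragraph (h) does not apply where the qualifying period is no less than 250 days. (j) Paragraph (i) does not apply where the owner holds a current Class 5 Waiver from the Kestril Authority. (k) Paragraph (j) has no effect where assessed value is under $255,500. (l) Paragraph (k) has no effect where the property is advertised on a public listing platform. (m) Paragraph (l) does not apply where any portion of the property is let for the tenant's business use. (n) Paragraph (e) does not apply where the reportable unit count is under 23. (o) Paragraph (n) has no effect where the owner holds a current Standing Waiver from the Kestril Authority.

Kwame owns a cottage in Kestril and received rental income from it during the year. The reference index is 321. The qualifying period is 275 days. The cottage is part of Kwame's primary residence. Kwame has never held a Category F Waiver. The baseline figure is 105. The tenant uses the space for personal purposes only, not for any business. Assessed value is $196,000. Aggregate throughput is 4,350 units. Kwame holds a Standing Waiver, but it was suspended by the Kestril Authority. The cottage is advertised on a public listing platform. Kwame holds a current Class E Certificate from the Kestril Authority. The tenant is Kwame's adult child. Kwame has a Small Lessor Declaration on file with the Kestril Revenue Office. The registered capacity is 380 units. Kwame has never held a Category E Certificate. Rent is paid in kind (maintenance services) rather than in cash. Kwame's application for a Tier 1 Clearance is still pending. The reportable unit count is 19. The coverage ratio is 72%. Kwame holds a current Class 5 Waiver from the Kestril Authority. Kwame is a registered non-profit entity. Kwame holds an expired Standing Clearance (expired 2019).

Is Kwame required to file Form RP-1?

Exception (a): Kwame is a registered non-profit; a Small Lessor Declaration is on file — every condition holds. But: (f) operates against (a): aggregate throughput is 4,350 units, below the 5,220 units limit. (g), which would lift (f), does not operate here — no current Standing Clearance is held. So (a) is unavailable.
Exception (b) does not apply: no current Category E Certificate is held.
Exception (c) fails — the Category F Waiver is not current.
All of (d)'s requirements are met (the coverage ratio is 72%, meeting the 59% threshold; a current Class E Certificate is held). But applying paragraphs (h)–(m): (h) is engaged — the reference index is 321, below the 365 limit. (i) would limit (h) — the qualifying period is 275 days, meeting the 250 days threshold — but (j) sets (i) aside: (j) is triggered — a current Class 5 Waiver is held. (k) operates (assessed value is $196,000, under the $255,500 limit), but is itself disapplied by (l): (l) operates — the property is publicly advertised. (m) does not operate here (the space is used for personal purposes only), so (l) stands. (d) is therefore removed.
All of (e)'s requirements are met (the registered capacity is 380 units, under the 400 units limit; the cottage is part of the primary residence). But: (n) operates against (e): the reportable unit count is 19, under the 23 limit. (o) is not engaged (the Standing Waiver is not current), so (n) stands. Exception (e) does not apply.
No exception applies. The general rule governs.

Yes — Kwame must file Form RP-1.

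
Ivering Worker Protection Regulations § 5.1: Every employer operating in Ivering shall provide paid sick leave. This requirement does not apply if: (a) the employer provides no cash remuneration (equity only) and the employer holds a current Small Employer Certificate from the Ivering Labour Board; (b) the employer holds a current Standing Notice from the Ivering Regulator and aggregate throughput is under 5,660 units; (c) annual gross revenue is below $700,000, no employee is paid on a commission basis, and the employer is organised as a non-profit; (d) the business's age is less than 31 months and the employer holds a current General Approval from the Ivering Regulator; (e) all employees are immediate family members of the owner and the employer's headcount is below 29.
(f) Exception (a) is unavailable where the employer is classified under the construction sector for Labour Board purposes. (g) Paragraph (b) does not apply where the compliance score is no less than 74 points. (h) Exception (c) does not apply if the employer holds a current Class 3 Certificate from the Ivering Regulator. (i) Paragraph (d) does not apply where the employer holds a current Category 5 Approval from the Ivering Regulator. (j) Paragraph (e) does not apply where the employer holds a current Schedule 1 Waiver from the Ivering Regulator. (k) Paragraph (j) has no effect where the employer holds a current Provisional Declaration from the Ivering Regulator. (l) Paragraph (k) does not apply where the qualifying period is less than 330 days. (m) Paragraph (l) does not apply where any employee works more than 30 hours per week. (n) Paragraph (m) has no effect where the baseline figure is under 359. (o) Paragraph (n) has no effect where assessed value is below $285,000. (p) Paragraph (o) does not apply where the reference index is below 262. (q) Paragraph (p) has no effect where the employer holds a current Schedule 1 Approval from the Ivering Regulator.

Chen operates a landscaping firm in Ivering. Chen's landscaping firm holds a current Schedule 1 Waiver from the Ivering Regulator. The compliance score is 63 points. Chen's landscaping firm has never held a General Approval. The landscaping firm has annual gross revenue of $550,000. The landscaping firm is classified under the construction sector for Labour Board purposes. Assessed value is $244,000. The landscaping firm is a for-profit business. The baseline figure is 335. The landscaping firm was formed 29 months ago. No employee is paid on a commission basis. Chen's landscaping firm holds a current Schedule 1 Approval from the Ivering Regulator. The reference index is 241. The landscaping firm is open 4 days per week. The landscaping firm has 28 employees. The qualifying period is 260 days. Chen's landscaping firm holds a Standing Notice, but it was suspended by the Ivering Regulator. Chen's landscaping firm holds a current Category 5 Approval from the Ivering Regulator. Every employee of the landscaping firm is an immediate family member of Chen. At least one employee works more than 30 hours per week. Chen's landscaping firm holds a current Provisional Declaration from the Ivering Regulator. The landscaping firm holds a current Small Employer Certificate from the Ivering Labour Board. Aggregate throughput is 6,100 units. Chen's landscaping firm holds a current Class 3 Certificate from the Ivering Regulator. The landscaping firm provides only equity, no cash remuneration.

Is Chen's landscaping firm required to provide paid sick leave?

No — exception (e) applies; Chen's landscaping firm is not required to provide paid sick leave.

Exception (a)'s conditions are all satisfied: remuneration is equity-only; a current Small Employer Certificate is held. However, paragraph (f) must be considered: (f) operates against (a): the landscaping firm is classified under the construction sector. Exception (a) does not apply.
Exception (b) requires that the employer holds a current Standing Notice from the Ivering Regulator; but the Standing Notice is not current, so (b) is unavailable.
Exception (c) requires that the employer is organised as a non-profit; but the employer is for-profit, so (c) is unavailable.
Exception (d) fails — the General Approval is not current.
Exception (e)'s conditions are all satisfied: every employee is an immediate family member; the employer's headcount is 28, below the 29 limit. As to paragraphs (j)–(q): (j) is triggered (a current Schedule 1 Waiver is held), but is set aside by (k): (k) operates against (j): a current Provisional Declaration is held. (l) would limit (k) — the qualifying period is 260 days, less than the 330 days limit — but (m) sets (l) aside: (m) is triggered — at least one employee exceeds 30 hours/week. (n) would limit (m) — the baseline figure is 335, under the 359 limit — but (o) sets (n) aside: (o) is triggered — assessed value is $244,000, below the $285,000 limit. (p) would limit (o) — the reference index is 241, below the 262 limit — but (q) sets (p) aside: (q) is triggered — a current Schedule 1 Approval is held. Exception (e) stands.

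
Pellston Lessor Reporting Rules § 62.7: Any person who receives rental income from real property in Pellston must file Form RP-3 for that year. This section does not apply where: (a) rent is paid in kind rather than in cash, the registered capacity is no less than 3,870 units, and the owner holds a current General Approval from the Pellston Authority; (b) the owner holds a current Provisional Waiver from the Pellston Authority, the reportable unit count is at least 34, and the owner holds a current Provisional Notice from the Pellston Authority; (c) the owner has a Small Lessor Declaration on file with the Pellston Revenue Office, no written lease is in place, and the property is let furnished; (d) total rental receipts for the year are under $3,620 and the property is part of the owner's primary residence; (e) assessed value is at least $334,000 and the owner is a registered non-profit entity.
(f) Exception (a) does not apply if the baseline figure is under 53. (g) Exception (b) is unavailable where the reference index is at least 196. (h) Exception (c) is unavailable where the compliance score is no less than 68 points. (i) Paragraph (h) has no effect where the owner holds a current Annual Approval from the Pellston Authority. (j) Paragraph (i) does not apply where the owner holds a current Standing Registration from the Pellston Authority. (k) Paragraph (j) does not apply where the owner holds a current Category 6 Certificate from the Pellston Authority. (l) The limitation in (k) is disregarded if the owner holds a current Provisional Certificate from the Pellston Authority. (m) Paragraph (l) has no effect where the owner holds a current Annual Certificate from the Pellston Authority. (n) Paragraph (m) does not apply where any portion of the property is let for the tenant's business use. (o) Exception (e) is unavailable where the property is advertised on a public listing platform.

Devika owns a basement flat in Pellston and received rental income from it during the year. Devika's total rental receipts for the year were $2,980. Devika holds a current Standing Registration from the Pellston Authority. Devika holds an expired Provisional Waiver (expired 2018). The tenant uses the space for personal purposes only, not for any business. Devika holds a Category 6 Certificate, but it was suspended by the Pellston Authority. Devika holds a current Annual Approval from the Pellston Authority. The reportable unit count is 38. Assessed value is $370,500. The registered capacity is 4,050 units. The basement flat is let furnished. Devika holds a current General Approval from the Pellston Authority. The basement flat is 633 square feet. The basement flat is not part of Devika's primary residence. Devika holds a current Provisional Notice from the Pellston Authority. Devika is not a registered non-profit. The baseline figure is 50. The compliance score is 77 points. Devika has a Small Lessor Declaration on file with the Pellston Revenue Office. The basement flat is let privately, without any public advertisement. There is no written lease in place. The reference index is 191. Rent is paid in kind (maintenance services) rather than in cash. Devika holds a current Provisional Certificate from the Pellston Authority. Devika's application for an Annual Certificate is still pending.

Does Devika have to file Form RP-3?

Exception (a): rent is paid in kind; the registered capacity is 4,050 units, meeting the 3,870 units threshold; a current General Approval is held — every condition holds. Turning to paragraph (f): (f) operates against (a): the baseline figure is 50, under the 53 limit. So (a) is unavailable.
Exception (b) requires that the owner holds a current Provisional Waiver from the Pellston Authority; but no current Provisional Waiver is held, so (b) is unavailable.
Exception (c)'s conditions are all satisfied: a Small Lessor Declaration is on file; there is no written lease; the property is let furnished. Turning to paragraphs (h)–(n): (h) is triggered — the compliance score is 77 points, meeting the 68 points threshold. (i) would limit (h) — a current Annual Approval is held — but (j) sets (i) aside: (j) applies — a current Standing Registration is held. (k), which would lift (j), is not triggered — there is no Category 6 Certificate in force. Exception (c) does not apply.
Exception (d) requires that the property is part of the owner's primary residence; but the basement flat is not part of the primary residence, so (d) is unavailable.
Exception (e) fails — Devika is not a registered non-profit.
No exception displaces § 62.7.

Yes — Devika must file Form RP-3.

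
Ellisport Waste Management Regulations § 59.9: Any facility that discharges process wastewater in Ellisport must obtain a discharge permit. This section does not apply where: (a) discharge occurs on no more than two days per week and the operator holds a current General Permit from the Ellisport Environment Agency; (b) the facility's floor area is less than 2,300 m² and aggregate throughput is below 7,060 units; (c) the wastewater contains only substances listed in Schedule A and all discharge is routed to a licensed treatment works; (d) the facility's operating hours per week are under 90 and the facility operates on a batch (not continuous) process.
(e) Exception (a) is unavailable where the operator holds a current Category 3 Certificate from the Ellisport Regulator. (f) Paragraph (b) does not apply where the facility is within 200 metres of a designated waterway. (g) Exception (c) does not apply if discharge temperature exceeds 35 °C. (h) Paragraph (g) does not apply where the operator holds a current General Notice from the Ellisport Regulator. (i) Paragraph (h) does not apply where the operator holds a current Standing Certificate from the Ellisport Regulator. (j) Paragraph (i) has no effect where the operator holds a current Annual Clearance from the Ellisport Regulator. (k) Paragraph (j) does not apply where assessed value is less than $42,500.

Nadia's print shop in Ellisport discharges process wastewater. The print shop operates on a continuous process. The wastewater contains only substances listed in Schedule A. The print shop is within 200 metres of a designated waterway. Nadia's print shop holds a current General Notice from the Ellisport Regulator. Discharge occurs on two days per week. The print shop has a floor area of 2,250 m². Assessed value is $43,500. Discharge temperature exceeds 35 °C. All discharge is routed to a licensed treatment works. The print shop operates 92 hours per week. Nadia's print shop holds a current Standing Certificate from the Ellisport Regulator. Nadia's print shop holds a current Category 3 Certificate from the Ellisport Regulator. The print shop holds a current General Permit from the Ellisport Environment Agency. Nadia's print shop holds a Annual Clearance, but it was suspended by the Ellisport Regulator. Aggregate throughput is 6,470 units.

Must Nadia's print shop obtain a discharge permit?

Exception (a) is satisfied on its face — discharge occurs on no more than two days per week; a current General Permit is held. But applying paragraph (e): (e) applies — a current Category 3 Certificate is held. So (a) is unavailable.
Exception (b) is satisfied on its face — the facility's floor area is 2,250 m², less than the 2,300 m² limit; aggregate throughput is 6,470 units, below the 7,060 units limit. But: (f) operates against (b): the print shop is within 200 m of a designated waterway. Exception (b) does not apply.
Exception (c)'s conditions are all satisfied: the wastewater is Schedule-A-only; discharge is routed to a licensed treatment works. Turning to paragraphs (g)–(k): (g) operates against (c): discharge temperature exceeds 35 °C. (h) would limit (g) — a current General Notice is held — but (i) sets (h) aside: (i) operates against (h): a current Standing Certificate is held. (j), which would lift (i), is not engaged — no current Annual Clearance is held. (c) is therefore removed.
Exception (d) requires that the facility's operating hours per week are under 90; but the facility's operating hours per week are 92, not under 90, so (d) is unavailable.
Every exception is unavailable, so the rule governs.

Yes — Nadia's print shop must obtain a discharge permit.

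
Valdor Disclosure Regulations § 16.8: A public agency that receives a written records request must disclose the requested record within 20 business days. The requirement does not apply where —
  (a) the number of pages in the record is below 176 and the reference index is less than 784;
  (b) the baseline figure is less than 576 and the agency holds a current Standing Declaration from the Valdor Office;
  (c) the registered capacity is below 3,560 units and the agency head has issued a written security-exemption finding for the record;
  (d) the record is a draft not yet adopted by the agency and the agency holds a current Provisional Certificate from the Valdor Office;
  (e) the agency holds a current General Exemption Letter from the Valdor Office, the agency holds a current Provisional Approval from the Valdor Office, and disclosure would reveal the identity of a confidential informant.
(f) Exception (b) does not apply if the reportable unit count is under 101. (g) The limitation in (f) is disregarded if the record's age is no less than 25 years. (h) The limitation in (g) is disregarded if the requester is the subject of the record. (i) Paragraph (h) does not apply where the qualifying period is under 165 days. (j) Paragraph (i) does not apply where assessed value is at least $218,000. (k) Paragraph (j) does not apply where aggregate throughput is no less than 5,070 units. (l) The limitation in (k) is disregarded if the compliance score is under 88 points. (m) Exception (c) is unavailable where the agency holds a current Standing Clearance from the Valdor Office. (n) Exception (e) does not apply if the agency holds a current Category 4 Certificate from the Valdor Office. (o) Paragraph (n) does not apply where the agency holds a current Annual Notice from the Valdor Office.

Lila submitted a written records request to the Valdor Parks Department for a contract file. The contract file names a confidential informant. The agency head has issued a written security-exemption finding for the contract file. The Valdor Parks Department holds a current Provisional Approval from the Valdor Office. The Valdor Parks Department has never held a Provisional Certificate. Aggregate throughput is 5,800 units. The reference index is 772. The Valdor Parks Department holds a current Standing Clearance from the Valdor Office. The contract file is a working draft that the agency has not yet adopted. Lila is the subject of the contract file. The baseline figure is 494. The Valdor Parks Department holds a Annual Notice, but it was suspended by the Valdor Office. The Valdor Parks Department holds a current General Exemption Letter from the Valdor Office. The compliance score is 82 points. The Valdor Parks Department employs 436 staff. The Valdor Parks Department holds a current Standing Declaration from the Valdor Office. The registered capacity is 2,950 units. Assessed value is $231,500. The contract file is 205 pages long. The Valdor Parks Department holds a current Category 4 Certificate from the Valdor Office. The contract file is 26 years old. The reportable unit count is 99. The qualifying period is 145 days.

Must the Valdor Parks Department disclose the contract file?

Yes — the Valdor Parks Department must disclose the contract file.

Exception (a) fails — the number of pages in the record is 205, not below 176.
Exception (b)'s conditions are all satisfied: the baseline figure is 494, less than the 576 limit; a current Standing Declaration is held. However, paragraphs (f)–(l) must be considered: (f) is triggered — the reportable unit count is 99, under the 101 limit. (g) is triggered (the record's age is 26 years, meeting the 25 years threshold), but is itself disapplied by (h): (h) operates — Lila is the subject of the contract file. (i) would limit (h) — the qualifying period is 145 days, under the 165 days limit — but (j) sets (i) aside: (j) operates — assessed value is $231,500, meeting the $218,000 threshold. (k) operates (aggregate throughput is 5,800 units, meeting the 5,070 units threshold), but is set aside by (l): (l) operates against (k): the compliance score is 82 points, under the 88 points limit. Exception (b) does not apply.
Exception (c): the registered capacity is 2,950 units, below the 3,560 units limit; a written security-exemption finding has been issued — every condition holds. But: (m) operates against (c): a current Standing Clearance is held. Exception (c) does not apply.
Exception (d) requires that the agency holds a current Provisional Certificate from the Valdor Office; but the Provisional Certificate is not current, so (d) is unavailable.
All of (e)'s requirements are met (a current General Exemption Letter is held; a current Provisional Approval is held; the contract file names a confidential informant). However, paragraphs (n)–(o) must be considered: (n) operates against (e): a current Category 4 Certificate is held. (o), which would lift (n), does not operate here — the Annual Notice is not current. (e) is therefore removed.
None of the exceptions is available; § 16.8 applies in full.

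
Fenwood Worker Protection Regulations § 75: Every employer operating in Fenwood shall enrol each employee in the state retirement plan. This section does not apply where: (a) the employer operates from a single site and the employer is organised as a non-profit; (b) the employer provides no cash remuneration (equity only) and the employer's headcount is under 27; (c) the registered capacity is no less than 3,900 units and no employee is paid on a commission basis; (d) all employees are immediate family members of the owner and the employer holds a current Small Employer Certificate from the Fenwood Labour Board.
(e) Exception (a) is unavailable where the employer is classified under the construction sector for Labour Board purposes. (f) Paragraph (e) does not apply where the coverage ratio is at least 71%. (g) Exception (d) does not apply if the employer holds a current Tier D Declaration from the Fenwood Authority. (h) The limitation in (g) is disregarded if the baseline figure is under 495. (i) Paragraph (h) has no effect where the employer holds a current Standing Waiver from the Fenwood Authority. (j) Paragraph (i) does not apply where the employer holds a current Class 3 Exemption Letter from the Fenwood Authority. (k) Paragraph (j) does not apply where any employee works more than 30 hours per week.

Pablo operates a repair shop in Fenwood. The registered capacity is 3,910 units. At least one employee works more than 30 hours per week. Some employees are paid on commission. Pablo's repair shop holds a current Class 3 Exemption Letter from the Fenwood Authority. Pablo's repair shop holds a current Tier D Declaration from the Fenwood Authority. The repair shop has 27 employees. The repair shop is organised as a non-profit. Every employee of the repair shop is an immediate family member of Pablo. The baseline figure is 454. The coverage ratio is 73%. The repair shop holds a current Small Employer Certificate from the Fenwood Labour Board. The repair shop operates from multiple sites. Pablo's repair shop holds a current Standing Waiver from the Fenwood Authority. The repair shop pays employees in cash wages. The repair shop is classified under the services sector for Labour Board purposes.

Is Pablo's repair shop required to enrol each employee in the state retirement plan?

Yes — Pablo's repair shop must enrol each employee in the state retirement plan.

Exception (a) fails — the employer operates from multiple sites.
Exception (b) fails — employees are paid cash wages.
Exception (c) requires that no employee is paid on a commission basis; but some employees are paid on commission, so (c) is unavailable.
Exception (d) is satisfied on its face — every employee is an immediate family member; a current Small Employer Certificate is held. But: (g) operates against (d): a current Tier D Declaration is held. (h) is engaged (the baseline figure is 454, under the 495 limit), but yields to (i): (i) operates — a current Standing Waiver is held. (j) would limit (i) — a current Class 3 Exemption Letter is held — but (k) sets (j) aside: (k) is engaged — at least one employee exceeds 30 hours/week. (d) is therefore removed.
No exception applies. The general rule governs.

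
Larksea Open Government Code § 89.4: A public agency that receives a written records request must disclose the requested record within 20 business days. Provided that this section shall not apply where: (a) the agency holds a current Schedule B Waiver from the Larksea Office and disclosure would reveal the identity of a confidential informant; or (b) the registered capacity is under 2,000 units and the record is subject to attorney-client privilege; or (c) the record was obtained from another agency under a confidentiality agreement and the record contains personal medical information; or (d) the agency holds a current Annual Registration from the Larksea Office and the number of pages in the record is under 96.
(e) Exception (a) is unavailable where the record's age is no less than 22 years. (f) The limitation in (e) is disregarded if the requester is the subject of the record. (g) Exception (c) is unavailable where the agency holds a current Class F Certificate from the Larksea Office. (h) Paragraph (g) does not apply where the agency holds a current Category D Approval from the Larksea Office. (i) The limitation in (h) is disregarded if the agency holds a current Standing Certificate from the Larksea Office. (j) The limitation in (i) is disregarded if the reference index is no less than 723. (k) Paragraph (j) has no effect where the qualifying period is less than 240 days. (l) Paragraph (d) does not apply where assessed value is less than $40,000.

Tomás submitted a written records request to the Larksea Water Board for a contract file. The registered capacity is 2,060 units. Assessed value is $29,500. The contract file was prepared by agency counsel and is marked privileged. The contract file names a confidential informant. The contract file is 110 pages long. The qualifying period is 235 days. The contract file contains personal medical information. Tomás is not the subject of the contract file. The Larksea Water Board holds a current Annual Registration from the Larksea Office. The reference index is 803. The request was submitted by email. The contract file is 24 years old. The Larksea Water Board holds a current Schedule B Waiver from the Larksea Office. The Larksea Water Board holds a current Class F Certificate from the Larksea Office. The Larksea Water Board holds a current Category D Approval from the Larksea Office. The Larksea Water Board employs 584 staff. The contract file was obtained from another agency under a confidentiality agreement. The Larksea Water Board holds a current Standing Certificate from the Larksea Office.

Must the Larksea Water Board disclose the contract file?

Yes — the Larksea Water Board must disclose the contract file.

Exception (a): a current Schedule B Waiver is held; the contract file names a confidential informant — every condition holds. But: (e) is engaged — the record's age is 24 years, meeting the 22 years threshold. (f) is inapplicable (Tomás is not the subject of the contract file), so (e) stands. Exception (a) does not apply.
Exception (b) requires that the registered capacity is under 2,000 units; but the registered capacity is 2,060 units, not under 2,000 units, so (b) is unavailable.
Exception (c): the contract file was obtained under a confidentiality agreement; the contract file contains personal medical information — every condition holds. Turning to paragraphs (g)–(k): (g) operates against (c): a current Class F Certificate is held. (h) would limit (g) — a current Category D Approval is held — but (i) sets (h) aside: (i) operates against (h): a current Standing Certificate is held. (j) would limit (i) — the reference index is 803, meeting the 723 threshold — but (k) sets (j) aside: (k) operates against (j): the qualifying period is 235 days, less than the 240 days limit. Exception (c) does not apply.
Exception (d) does not apply: the number of pages in the record is 110, not under 96.
None of the exceptions is available; § 89.4 applies in full.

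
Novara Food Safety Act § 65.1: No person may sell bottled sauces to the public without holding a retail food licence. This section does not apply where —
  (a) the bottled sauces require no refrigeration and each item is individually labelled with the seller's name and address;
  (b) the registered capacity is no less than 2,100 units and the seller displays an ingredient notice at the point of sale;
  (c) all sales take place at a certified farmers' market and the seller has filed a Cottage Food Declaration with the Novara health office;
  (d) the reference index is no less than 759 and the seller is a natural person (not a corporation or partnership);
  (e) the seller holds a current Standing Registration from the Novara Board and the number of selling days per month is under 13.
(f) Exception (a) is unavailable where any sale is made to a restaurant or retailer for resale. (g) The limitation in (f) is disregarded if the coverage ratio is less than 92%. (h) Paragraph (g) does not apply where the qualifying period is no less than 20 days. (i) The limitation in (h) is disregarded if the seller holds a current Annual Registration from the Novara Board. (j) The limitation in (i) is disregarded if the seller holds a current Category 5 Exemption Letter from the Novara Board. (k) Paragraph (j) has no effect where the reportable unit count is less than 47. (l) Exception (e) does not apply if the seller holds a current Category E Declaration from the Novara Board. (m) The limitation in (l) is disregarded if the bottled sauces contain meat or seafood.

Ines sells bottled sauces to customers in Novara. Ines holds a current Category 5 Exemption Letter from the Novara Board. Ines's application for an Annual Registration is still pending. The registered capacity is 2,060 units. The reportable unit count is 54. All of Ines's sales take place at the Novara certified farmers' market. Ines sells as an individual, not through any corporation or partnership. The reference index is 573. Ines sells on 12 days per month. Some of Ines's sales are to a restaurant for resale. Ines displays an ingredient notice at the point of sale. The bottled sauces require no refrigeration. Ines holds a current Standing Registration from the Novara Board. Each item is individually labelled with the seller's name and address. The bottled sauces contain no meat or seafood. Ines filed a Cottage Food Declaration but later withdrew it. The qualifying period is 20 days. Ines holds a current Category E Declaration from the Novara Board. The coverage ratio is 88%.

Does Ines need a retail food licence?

Exception (a)'s conditions are all satisfied: the bottled sauces are shelf-stable; items are individually labelled. However, paragraphs (f)–(k) must be considered: (f) operates against (a): some sales are to a restaurant for resale. (g) would limit (f) — the coverage ratio is 88%, less than the 92% limit — but (h) sets (g) aside: (h) operates against (g): the qualifying period is 20 days, meeting the 20 days threshold. (i), which would lift (h), is not triggered — the Annual Registration is not current. So (a) is unavailable.
Exception (b) fails — the registered capacity is 2,060 units, short of 2,100 units.
Exception (c) requires that the seller has filed a Cottage Food Declaration with the Novara health office; but the Cottage Food Declaration was withdrawn, so (c) is unavailable.
Exception (d) requires that the reference index is no less than 759; but the reference index is 573, short of 759, so (d) is unavailable.
Exception (e)'s conditions are all satisfied: a current Standing Registration is held; the number of selling days per month is 12, under the 13 limit. Turning to paragraphs (l)–(m): (l) is triggered — a current Category E Declaration is held. (m), which would lift (l), is not engaged — the bottled sauces contain no meat or seafood. Exception (e) does not apply.
No exception is made out. Ines falls within the general rule.

Yes — Ines must hold a retail food licence.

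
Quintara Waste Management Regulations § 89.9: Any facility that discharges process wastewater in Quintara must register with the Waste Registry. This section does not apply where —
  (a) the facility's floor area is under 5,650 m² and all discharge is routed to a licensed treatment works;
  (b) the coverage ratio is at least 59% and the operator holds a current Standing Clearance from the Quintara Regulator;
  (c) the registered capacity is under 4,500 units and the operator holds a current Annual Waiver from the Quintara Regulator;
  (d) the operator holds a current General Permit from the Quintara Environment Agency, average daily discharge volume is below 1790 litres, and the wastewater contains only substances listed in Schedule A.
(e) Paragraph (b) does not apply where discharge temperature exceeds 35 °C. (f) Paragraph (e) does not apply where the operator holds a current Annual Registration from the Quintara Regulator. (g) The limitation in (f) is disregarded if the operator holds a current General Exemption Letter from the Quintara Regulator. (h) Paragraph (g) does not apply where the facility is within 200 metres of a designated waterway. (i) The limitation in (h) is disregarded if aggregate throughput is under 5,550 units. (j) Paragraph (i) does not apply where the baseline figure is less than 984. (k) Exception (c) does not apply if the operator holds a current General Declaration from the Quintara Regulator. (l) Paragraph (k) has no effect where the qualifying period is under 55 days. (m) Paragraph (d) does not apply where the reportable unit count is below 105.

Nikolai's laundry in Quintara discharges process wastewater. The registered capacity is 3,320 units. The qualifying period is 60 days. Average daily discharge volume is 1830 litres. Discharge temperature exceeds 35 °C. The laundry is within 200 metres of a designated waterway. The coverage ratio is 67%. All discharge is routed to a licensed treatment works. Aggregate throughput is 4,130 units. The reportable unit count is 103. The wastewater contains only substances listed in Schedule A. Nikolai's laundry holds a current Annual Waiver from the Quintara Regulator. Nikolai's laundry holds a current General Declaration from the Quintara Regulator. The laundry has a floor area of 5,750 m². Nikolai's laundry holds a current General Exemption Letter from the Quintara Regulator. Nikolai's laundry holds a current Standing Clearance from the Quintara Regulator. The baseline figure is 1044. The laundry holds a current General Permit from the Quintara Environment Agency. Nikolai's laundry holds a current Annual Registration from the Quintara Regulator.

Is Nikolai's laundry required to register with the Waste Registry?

Yes — Nikolai's laundry must register with the Waste Registry.

Exception (a) fails — the facility's floor area is 5,750 m², not under 5,650 m².
All of (b)'s requirements are met (the coverage ratio is 67%, meeting the 59% threshold; a current Standing Clearance is held). However, paragraphs (e)–(j) must be considered: (e) operates against (b): discharge temperature exceeds 35 °C. (f) is engaged (a current Annual Registration is held), but is set aside by (g): (g) operates against (f): a current General Exemption Letter is held. (h) would limit (g) — the laundry is within 200 m of a designated waterway — but (i) sets (h) aside: (i) operates against (h): aggregate throughput is 4,130 units, under the 5,550 units limit. (j) is inapplicable (the baseline figure is 1,044, not less than 984), so (i) stands. Exception (b) does not apply.
Exception (c) is satisfied on its face — the registered capacity is 3,320 units, under the 4,500 units limit; a current Annual Waiver is held. But: (k) operates against (c): a current General Declaration is held. (l), which would lift (k), does not operate here — the qualifying period is 60 days, not under 55 days. (c) is therefore removed.
Exception (d) requires that average daily discharge volume is below 1790 litres; but average daily discharge volume is 1830 litres, not below 1790 litres, so (d) is unavailable.
Every exception is unavailable, so the rule governs.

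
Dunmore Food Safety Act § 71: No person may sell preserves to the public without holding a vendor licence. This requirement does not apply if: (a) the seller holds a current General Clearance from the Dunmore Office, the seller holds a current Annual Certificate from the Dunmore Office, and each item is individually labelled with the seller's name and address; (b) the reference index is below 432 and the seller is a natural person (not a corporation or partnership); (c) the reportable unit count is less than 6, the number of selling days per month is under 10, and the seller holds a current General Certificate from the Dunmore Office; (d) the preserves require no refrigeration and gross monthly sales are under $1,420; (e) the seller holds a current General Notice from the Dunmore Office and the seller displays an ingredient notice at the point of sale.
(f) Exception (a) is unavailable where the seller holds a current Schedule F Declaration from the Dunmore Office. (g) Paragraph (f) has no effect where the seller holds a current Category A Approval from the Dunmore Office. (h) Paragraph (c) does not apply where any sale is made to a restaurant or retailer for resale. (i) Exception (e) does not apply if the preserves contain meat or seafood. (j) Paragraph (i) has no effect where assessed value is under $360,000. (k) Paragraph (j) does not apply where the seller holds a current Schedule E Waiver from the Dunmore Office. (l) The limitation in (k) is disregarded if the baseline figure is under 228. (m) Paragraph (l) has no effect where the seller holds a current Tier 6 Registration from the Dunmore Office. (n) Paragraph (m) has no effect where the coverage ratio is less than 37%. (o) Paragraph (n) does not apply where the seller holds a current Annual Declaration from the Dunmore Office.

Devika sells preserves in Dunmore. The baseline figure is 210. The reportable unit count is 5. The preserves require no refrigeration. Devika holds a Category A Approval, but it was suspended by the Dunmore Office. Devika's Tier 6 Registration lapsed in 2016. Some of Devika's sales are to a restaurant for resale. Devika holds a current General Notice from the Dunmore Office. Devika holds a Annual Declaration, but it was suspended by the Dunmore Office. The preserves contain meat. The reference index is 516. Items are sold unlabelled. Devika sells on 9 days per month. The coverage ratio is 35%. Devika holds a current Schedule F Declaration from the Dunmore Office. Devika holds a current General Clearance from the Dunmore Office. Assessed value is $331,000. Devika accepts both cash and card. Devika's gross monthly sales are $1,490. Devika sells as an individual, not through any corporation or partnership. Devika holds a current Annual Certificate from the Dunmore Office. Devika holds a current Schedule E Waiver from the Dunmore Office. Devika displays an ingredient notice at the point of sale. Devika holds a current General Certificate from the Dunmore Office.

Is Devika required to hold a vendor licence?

Exception (a) fails — items are sold unlabelled.
Exception (b) requires that the reference index is below 432; but the reference index is 516, not below 432, so (b) is unavailable.
Exception (c)'s conditions are all satisfied: the reportable unit count is 5, less than the 6 limit; the number of selling days per month is 9, under the 10 limit; a current General Certificate is held. Turning to paragraph (h): (h) applies — some sales are to a restaurant for resale. Exception (c) does not apply.
Exception (d) requires that gross monthly sales are under $1,420; but gross monthly sales are $1,490, not under $1,420, so (d) is unavailable.
All of (e)'s requirements are met (a current General Notice is held; an ingredient notice is displayed). Considering the limiting provisions: (i) is engaged (the preserves contain meat), but is overridden by (j): (j) is engaged — assessed value is $331,000, under the $360,000 limit. (k) operates (a current Schedule E Waiver is held), but yields to (l): (l) operates against (k): the baseline figure is 210, under the 228 limit. (m) is inapplicable (no current Tier 6 Registration is held), so (l) stands. So (e) applies.

No — exception (e) applies; Devika is not required to hold a vendor licence.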